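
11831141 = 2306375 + 9524766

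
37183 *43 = 1598869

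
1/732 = 1/732 = 0.00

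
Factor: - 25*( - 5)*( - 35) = -4375= - 5^4*7^1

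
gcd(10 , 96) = 2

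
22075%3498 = 1087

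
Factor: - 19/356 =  - 2^( - 2 )* 19^1* 89^( - 1 ) 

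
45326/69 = 656+62/69 = 656.90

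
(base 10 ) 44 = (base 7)62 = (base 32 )1c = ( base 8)54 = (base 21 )22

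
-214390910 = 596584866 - 810975776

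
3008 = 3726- 718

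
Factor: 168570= 2^1*3^2 * 5^1*1873^1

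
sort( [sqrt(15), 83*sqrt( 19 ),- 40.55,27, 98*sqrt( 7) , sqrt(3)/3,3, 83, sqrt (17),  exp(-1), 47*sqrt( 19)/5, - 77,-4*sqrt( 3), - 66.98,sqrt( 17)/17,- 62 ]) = [ - 77,-66.98,- 62, - 40.55, - 4*sqrt(3), sqrt (17)/17, exp( - 1), sqrt ( 3)/3,3 , sqrt( 15 ),sqrt( 17),27,47*sqrt(19) /5, 83,98*sqrt(7 ), 83*sqrt( 19)] 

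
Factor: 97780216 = 2^3*12222527^1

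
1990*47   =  93530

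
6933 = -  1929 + 8862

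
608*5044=3066752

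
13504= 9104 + 4400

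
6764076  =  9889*684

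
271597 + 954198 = 1225795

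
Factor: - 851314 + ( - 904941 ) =- 5^1*197^1*1783^1 = -  1756255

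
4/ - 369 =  - 4/369 = - 0.01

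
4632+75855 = 80487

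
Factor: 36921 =3^1*31^1 * 397^1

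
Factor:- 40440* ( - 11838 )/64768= 29920545/4048 = 2^(-4) * 3^2*5^1* 11^( - 1) * 23^ (  -  1)*337^1*1973^1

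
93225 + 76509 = 169734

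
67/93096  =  67/93096  =  0.00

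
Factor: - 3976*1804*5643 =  - 2^5*3^3 * 7^1*11^2*19^1*41^1*71^1  =  - 40475568672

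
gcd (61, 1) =1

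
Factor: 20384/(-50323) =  - 2^5 * 79^( - 1 )=- 32/79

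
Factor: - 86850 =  - 2^1 * 3^2*5^2*193^1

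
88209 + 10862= 99071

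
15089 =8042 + 7047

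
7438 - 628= 6810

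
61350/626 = 30675/313 = 98.00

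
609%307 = 302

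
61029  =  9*6781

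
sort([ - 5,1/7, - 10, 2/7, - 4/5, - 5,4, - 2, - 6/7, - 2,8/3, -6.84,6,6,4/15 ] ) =[ - 10, - 6.84 , - 5, -5,-2, - 2, - 6/7, - 4/5,1/7,4/15 , 2/7, 8/3,4,6,6] 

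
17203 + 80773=97976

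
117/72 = 13/8= 1.62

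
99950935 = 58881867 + 41069068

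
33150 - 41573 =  - 8423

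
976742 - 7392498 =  - 6415756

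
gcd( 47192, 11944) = 8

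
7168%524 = 356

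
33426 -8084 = 25342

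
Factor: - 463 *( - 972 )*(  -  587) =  - 2^2 *3^5*463^1 * 587^1 = -264171132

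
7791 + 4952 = 12743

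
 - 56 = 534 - 590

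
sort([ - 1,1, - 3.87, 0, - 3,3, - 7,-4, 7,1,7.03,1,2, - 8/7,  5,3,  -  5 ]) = [ - 7,  -  5, - 4,  -  3.87, -3,- 8/7, - 1,0,1 , 1,1, 2,3,3, 5,7, 7.03 ]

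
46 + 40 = 86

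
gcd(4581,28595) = 1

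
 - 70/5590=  - 7/559 = -0.01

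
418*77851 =32541718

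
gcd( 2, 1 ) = 1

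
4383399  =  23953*183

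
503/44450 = 503/44450 = 0.01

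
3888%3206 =682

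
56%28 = 0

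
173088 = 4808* 36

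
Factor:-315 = -3^2*5^1 * 7^1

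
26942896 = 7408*3637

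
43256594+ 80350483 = 123607077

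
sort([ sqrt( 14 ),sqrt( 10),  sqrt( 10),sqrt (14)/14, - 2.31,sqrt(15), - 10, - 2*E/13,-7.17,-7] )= [ - 10, - 7.17 , - 7,-2.31,-2*E/13,sqrt (14 ) /14 , sqrt (10 ),sqrt ( 10),sqrt(14 ),sqrt( 15)]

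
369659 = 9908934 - 9539275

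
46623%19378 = 7867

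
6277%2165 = 1947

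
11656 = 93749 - 82093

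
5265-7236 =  - 1971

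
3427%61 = 11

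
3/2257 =3/2257 =0.00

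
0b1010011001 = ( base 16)299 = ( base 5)10130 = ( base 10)665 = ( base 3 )220122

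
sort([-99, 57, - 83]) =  [-99,-83,  57]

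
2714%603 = 302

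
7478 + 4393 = 11871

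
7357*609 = 4480413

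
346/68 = 5+ 3/34 = 5.09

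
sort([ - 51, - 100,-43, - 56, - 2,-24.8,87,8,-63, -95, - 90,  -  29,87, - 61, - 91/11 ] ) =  [  -  100, - 95, - 90, - 63, - 61, - 56, - 51, - 43, - 29, - 24.8, - 91/11,  -  2,8,87,87 ]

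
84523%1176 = 1027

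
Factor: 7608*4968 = 37796544 = 2^6*3^4*23^1*317^1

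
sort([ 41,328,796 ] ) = [41,328,796]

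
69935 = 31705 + 38230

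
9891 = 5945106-5935215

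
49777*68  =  3384836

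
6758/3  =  6758/3= 2252.67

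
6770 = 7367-597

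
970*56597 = 54899090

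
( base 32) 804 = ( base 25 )D2L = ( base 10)8196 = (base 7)32616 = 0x2004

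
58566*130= 7613580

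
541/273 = 541/273= 1.98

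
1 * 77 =77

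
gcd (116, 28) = 4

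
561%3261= 561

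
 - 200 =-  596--396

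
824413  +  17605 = 842018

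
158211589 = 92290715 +65920874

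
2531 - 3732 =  - 1201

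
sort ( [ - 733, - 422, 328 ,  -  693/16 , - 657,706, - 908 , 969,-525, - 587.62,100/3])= [ - 908, - 733  , - 657, - 587.62, - 525,-422 , - 693/16,100/3 , 328 , 706 , 969]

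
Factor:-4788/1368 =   -  7/2 = - 2^ ( - 1)*7^1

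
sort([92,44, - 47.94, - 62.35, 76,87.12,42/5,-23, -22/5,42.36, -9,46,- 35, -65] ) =[  -  65, - 62.35,-47.94,-35, - 23, - 9, - 22/5,42/5,42.36,44, 46,76,87.12,92]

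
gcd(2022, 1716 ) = 6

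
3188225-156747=3031478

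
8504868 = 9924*857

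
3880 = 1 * 3880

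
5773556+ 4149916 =9923472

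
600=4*150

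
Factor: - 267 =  - 3^1*89^1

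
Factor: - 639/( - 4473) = 7^( - 1 ) = 1/7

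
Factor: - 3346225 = -5^2*137^1*977^1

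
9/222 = 3/74 = 0.04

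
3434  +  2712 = 6146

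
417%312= 105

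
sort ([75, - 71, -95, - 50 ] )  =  [ - 95,-71, - 50,75]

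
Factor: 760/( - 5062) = - 380/2531 = - 2^2 * 5^1 * 19^1*2531^( - 1 )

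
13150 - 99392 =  - 86242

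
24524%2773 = 2340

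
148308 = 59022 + 89286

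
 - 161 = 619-780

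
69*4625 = 319125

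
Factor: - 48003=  - 3^1*16001^1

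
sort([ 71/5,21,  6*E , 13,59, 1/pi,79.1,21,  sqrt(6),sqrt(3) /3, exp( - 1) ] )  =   [ 1/pi, exp( - 1), sqrt(3)/3, sqrt( 6), 13,71/5,6 * E,21,21,59, 79.1]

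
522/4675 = 522/4675 = 0.11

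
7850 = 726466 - 718616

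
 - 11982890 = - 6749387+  - 5233503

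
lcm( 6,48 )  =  48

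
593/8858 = 593/8858 = 0.07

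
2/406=1/203 = 0.00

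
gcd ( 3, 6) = 3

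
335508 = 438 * 766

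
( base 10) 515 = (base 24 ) lb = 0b1000000011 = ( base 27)J2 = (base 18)1AB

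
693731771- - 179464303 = 873196074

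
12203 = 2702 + 9501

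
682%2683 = 682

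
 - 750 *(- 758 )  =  568500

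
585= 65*9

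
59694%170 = 24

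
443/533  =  443/533 = 0.83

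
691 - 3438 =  - 2747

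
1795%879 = 37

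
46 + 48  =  94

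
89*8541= 760149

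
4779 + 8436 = 13215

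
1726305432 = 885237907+841067525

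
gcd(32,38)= 2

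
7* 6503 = 45521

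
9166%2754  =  904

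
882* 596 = 525672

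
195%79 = 37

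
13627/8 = 13627/8 = 1703.38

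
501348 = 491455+9893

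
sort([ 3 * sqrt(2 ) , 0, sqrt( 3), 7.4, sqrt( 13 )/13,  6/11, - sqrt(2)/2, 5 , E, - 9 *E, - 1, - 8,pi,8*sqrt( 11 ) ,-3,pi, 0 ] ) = [ - 9*E, - 8,-3,-1, - sqrt( 2 ) /2, 0, 0,sqrt( 13) /13, 6/11, sqrt( 3 ), E, pi, pi, 3 * sqrt( 2 ),5, 7.4, 8*sqrt( 11) ] 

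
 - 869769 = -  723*1203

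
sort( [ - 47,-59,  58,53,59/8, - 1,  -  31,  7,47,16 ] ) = [-59,-47, -31, - 1,7,59/8, 16, 47,  53,58]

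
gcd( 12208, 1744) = 1744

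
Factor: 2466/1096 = 2^( - 2)*3^2 = 9/4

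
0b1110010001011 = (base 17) 184E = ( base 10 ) 7307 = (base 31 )7im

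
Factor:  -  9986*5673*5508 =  - 312031383624 = - 2^3*3^5*17^1 * 31^1*61^1* 4993^1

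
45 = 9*5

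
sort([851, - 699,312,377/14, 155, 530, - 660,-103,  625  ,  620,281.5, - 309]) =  [-699, - 660, - 309, - 103, 377/14, 155  ,  281.5,312, 530,620,625, 851]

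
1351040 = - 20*(  -  67552)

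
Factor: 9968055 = 3^1*5^1*664537^1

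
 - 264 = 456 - 720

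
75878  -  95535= - 19657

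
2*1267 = 2534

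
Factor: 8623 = 8623^1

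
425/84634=425/84634 = 0.01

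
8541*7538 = 64382058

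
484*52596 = 25456464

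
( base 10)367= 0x16f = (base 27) DG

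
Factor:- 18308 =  - 2^2 * 23^1*199^1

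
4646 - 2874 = 1772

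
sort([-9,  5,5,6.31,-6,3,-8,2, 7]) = [ - 9,  -  8, - 6,2 , 3,5, 5, 6.31,  7] 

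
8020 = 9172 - 1152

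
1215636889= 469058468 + 746578421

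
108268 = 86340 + 21928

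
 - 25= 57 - 82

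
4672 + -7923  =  -3251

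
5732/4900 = 1  +  208/1225= 1.17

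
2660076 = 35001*76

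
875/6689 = 875/6689  =  0.13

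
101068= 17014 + 84054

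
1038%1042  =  1038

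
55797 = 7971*7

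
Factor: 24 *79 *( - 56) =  - 2^6*3^1*7^1 * 79^1= -106176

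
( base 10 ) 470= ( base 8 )726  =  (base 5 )3340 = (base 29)g6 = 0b111010110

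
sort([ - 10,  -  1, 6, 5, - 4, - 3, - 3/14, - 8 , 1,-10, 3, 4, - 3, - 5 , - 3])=[-10,-10, - 8, - 5, - 4 , - 3, - 3, - 3, - 1, - 3/14, 1, 3, 4, 5,6]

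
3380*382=1291160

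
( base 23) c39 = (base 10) 6426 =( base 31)6L9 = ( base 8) 14432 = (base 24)B3I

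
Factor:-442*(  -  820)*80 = 2^7*5^2*13^1 * 17^1*41^1 = 28995200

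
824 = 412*2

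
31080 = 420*74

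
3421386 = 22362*153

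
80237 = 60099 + 20138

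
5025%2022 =981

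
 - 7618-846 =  - 8464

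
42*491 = 20622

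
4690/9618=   335/687 = 0.49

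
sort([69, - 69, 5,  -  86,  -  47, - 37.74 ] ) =[-86,-69 ,  -  47, - 37.74,5,69]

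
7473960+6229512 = 13703472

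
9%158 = 9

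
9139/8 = 1142 + 3/8 =1142.38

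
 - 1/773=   -  1/773=- 0.00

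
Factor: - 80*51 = - 2^4*3^1*5^1*17^1 = - 4080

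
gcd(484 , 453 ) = 1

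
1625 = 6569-4944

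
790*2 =1580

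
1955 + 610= 2565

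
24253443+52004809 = 76258252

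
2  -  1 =1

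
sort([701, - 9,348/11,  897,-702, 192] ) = [ - 702, - 9 , 348/11, 192, 701, 897]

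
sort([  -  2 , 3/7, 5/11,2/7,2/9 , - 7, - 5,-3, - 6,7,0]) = [ - 7, - 6, - 5, - 3, - 2,0,2/9,2/7,  3/7,5/11,  7 ]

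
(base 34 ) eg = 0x1ec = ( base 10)492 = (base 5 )3432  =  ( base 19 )16h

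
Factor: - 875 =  - 5^3*7^1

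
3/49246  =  3/49246= 0.00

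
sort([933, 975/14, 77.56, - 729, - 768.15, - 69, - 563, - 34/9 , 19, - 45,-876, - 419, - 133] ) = [  -  876, - 768.15,-729, - 563, - 419, - 133,-69, - 45, - 34/9 , 19,975/14,77.56, 933] 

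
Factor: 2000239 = 131^1*15269^1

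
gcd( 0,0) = 0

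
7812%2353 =753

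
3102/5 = 3102/5 = 620.40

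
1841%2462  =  1841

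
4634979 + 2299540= 6934519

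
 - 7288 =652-7940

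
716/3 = 238 + 2/3 = 238.67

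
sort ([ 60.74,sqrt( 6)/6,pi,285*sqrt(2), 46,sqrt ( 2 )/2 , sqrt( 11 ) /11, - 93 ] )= [ - 93,sqrt( 11 ) /11,sqrt( 6 ) /6,sqrt( 2)/2,pi, 46,60.74,285 * sqrt(2)]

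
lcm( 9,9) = 9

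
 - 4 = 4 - 8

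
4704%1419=447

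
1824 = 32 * 57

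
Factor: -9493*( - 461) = 11^1*461^1*863^1 = 4376273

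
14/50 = 7/25 = 0.28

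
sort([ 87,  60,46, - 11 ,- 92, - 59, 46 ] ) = [ - 92, - 59, - 11, 46, 46,60,87] 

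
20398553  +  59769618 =80168171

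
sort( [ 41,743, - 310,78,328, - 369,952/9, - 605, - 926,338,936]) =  [ - 926, - 605, - 369, - 310,41,78,952/9, 328,338,743, 936]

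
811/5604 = 811/5604=0.14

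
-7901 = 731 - 8632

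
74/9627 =74/9627 = 0.01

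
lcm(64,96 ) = 192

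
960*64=61440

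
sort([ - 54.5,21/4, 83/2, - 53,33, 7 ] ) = [ - 54.5,  -  53,21/4, 7,33,  83/2 ]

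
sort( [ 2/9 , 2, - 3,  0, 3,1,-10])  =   [ - 10, - 3, 0, 2/9,1, 2, 3]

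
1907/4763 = 1907/4763 = 0.40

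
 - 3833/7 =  - 3833/7 = - 547.57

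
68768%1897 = 476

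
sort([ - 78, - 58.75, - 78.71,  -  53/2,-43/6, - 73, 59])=[ - 78.71, - 78, - 73, -58.75, - 53/2, - 43/6, 59 ] 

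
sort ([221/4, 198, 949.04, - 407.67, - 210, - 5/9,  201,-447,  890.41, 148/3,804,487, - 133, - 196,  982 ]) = [ - 447, -407.67  , - 210, -196, - 133,- 5/9,148/3, 221/4, 198,201, 487, 804,  890.41, 949.04 , 982]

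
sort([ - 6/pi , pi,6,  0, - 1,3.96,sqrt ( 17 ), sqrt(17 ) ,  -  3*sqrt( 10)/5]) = [ - 6/pi , - 3*  sqrt ( 10 )/5, - 1 , 0, pi, 3.96,sqrt( 17 ),sqrt(17) , 6 ] 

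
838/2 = 419 = 419.00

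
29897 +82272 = 112169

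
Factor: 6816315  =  3^1*5^1*11^1*109^1*379^1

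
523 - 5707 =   -  5184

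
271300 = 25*10852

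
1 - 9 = -8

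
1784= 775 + 1009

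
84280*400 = 33712000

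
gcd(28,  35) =7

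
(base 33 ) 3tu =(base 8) 10236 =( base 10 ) 4254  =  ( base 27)5MF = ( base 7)15255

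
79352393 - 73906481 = 5445912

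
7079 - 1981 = 5098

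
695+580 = 1275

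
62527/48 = 1302 + 31/48 = 1302.65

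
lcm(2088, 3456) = 100224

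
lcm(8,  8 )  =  8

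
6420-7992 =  - 1572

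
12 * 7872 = 94464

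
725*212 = 153700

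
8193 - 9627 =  - 1434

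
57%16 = 9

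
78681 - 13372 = 65309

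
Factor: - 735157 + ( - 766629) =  - 1501786 = -2^1 * 11^1 * 13^1*59^1*89^1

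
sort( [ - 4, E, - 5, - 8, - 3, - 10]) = [-10, - 8,-5, - 4, - 3,E ]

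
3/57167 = 3/57167 = 0.00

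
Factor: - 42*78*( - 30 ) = 98280 = 2^3*3^3 * 5^1*7^1*13^1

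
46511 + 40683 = 87194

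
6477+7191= 13668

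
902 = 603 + 299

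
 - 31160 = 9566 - 40726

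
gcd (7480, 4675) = 935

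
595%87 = 73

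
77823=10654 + 67169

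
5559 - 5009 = 550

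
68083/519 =131+94/519  =  131.18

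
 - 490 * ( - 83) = 40670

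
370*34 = 12580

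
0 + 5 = 5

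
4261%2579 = 1682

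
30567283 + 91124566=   121691849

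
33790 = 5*6758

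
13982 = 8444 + 5538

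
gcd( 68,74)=2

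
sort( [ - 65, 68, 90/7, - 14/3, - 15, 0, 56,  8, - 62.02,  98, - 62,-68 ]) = [ - 68, - 65, - 62.02, - 62, - 15,-14/3,0, 8,90/7, 56, 68, 98 ]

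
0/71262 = 0 = 0.00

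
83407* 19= 1584733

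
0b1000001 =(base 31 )23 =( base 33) 1w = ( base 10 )65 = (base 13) 50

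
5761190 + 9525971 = 15287161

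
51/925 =51/925 = 0.06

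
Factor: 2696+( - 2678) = 2^1*3^2 = 18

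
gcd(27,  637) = 1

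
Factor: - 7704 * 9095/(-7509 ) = 2^3*3^1*5^1 * 17^1 * 107^2 *2503^(-1)= 23355960/2503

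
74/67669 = 74/67669 = 0.00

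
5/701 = 5/701 = 0.01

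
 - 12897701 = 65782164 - 78679865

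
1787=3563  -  1776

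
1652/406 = 118/29= 4.07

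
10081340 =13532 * 745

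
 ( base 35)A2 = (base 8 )540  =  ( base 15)187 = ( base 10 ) 352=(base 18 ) 11a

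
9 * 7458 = 67122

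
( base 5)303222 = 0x2654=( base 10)9812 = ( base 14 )380c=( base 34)8GK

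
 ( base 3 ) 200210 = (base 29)he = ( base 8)773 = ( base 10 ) 507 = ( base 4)13323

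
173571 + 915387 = 1088958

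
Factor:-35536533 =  - 3^1*43^1*83^1*3319^1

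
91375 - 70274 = 21101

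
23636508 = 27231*868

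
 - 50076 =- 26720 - 23356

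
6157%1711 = 1024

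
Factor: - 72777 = - 3^1*17^1*1427^1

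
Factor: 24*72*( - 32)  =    -  55296 = -  2^11*3^3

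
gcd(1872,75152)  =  16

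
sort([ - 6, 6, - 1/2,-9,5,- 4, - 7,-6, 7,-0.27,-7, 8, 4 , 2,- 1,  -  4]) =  [ - 9, - 7, -7 ,-6, - 6 ,-4, - 4,-1, - 1/2,-0.27, 2, 4, 5,6 , 7,8 ]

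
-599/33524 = - 599/33524 = -0.02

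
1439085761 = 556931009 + 882154752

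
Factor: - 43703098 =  - 2^1*21851549^1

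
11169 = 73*153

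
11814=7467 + 4347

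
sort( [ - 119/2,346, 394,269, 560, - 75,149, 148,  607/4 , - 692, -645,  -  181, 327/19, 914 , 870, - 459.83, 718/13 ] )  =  [ - 692, - 645, - 459.83, - 181,  -  75, - 119/2,  327/19, 718/13, 148,149, 607/4,269,346,394, 560,870, 914 ] 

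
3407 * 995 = 3389965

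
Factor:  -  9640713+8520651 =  - 2^1*3^1 * 17^1*79^1* 139^1 = - 1120062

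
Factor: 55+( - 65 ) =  - 10 =- 2^1*5^1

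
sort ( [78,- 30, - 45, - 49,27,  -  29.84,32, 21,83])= [ - 49, - 45, - 30, - 29.84,21,27,32, 78,83]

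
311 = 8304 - 7993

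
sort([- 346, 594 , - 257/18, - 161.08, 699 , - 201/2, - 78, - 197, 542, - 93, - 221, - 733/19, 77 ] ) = [-346, - 221, - 197,-161.08, - 201/2, - 93, - 78,-733/19, - 257/18, 77, 542, 594 , 699 ]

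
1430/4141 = 1430/4141 = 0.35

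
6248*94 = 587312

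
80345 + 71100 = 151445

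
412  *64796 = 26695952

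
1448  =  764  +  684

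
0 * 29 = 0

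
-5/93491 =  - 1 + 93486/93491 = - 0.00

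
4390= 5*878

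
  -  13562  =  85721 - 99283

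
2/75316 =1/37658= 0.00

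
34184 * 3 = 102552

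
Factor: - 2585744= - 2^4*7^1 * 23087^1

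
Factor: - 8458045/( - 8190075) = 3^( - 1)*5^(  -  1)*557^1 *3037^1*109201^( - 1 ) = 1691609/1638015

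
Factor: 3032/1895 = 2^3 * 5^(-1) = 8/5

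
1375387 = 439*3133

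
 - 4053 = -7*579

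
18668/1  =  18668 = 18668.00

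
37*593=21941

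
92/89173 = 92/89173  =  0.00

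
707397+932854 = 1640251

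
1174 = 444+730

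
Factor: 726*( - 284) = -2^3*3^1 * 11^2*71^1 = - 206184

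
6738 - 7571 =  - 833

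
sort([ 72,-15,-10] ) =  [ - 15, - 10, 72 ] 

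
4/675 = 4/675 = 0.01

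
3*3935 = 11805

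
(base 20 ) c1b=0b1001011011111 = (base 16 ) 12df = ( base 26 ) 73L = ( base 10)4831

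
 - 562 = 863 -1425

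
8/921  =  8/921=   0.01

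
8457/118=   8457/118  =  71.67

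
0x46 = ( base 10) 70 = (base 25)2k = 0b1000110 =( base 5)240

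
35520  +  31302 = 66822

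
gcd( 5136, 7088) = 16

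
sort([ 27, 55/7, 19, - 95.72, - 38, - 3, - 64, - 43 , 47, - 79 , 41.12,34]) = [ - 95.72, - 79, - 64, -43, - 38 ,-3,55/7,  19,27,34,41.12,47 ] 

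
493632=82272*6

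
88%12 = 4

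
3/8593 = 3/8593 = 0.00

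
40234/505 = 79 + 339/505= 79.67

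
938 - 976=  - 38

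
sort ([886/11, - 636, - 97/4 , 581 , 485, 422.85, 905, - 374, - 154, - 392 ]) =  [ - 636, - 392, - 374, - 154, - 97/4,886/11, 422.85,485 , 581, 905]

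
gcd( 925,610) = 5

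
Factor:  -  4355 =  - 5^1*13^1 * 67^1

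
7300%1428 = 160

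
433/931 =433/931 = 0.47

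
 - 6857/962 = -8+839/962 =- 7.13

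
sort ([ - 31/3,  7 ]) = [ - 31/3, 7]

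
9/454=9/454 = 0.02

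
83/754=83/754=0.11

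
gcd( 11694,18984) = 6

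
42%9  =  6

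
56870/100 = 5687/10=568.70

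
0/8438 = 0 = 0.00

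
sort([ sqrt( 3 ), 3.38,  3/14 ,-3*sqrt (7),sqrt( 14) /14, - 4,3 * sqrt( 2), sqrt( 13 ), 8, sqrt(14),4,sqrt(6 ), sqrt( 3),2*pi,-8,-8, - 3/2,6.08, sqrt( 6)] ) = [  -  8,- 8,-3*sqrt( 7), - 4, - 3/2 , 3/14, sqrt( 14) /14, sqrt(3 ) , sqrt(3 ), sqrt( 6 ), sqrt( 6),  3.38, sqrt(13 ), sqrt(14 ), 4, 3*sqrt( 2), 6.08,2*pi, 8 ]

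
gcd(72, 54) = 18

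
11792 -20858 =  - 9066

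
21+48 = 69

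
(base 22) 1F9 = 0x337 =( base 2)1100110111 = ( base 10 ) 823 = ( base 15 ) 39D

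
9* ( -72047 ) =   -  648423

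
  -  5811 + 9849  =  4038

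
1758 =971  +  787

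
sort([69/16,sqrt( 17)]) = [ sqrt (17),  69/16 ]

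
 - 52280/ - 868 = 60+50/217= 60.23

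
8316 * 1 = 8316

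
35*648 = 22680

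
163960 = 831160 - 667200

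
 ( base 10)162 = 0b10100010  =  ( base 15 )ac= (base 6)430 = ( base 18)90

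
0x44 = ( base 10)68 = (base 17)40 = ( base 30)28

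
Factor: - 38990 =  - 2^1*5^1*7^1 * 557^1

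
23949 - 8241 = 15708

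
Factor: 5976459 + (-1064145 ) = 2^1*3^1*11^1*263^1*283^1 =4912314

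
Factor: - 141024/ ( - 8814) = 16 = 2^4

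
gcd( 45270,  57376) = 2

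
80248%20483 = 18799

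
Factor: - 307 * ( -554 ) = 2^1 * 277^1*307^1 = 170078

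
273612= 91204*3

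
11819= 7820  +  3999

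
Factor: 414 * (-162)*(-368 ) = 2^6* 3^6 * 23^2 = 24681024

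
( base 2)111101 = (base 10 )61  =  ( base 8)75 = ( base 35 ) 1q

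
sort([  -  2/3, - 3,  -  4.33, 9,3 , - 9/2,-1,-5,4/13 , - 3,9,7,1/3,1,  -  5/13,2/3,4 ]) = [  -  5, - 9/2,-4.33,  -  3, - 3, - 1, - 2/3,-5/13 , 4/13,1/3, 2/3,1,3,  4  ,  7,9,9 ] 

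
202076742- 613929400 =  - 411852658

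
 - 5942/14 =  - 2971/7 = - 424.43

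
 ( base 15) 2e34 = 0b10011011011101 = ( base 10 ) 9949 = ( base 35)849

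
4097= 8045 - 3948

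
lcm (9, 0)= 0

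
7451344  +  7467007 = 14918351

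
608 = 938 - 330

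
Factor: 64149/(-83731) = -3^1*31^(-1)*37^ ( - 1)  *  73^( - 1)*21383^1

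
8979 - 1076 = 7903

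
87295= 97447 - 10152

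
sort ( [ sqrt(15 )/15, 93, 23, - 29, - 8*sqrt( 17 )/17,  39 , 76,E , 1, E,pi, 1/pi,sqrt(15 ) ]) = [ - 29, - 8*sqrt( 17 ) /17,sqrt ( 15 ) /15,1/pi,1,E,  E,pi , sqrt( 15),23, 39,76, 93 ]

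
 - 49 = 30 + -79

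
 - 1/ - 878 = 1/878 = 0.00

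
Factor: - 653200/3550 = - 2^3 * 23^1   =  -184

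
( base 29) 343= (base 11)1a92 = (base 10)2642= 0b101001010010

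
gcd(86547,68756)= 1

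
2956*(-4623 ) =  - 13665588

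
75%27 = 21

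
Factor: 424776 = 2^3*3^1 * 11^1* 1609^1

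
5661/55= 5661/55 = 102.93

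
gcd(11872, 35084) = 28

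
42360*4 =169440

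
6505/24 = 271 + 1/24 =271.04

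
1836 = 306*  6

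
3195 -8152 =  - 4957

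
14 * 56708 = 793912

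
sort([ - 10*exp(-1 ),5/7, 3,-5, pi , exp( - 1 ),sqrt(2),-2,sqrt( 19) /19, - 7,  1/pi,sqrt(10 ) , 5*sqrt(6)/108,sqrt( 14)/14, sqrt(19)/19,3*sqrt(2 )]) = [ - 7, - 5,-10 *exp(-1 ), - 2, 5 * sqrt ( 6 )/108,sqrt(19 ) /19, sqrt(19 ) /19, sqrt(14) /14,1/pi, exp( - 1 ),5/7 , sqrt(2), 3,pi , sqrt( 10) , 3*sqrt( 2 )] 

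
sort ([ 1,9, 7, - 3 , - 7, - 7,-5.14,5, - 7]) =[-7,  -  7,  -  7 , - 5.14, - 3,1,5,7,9] 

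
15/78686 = 15/78686 = 0.00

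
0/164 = 0 =0.00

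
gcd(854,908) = 2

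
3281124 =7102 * 462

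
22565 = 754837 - 732272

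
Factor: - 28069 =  -28069^1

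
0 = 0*908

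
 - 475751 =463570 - 939321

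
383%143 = 97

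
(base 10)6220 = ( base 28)7q4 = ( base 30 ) 6ra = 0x184C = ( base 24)AJ4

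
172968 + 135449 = 308417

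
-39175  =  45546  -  84721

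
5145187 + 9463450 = 14608637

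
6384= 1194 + 5190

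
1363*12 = 16356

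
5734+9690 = 15424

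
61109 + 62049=123158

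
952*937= 892024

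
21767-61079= - 39312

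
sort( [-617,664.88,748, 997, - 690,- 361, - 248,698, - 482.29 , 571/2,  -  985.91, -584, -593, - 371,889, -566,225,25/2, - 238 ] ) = [-985.91,  -  690,-617, - 593, - 584,-566 ,-482.29,-371, -361, - 248, - 238,25/2,225, 571/2,664.88,698, 748, 889,997 ] 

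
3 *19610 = 58830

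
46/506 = 1/11 = 0.09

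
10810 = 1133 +9677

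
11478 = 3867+7611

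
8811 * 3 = 26433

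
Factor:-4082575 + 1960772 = - 2121803 = - 2121803^1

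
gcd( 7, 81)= 1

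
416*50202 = 20884032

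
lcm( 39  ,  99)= 1287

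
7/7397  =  7/7397 = 0.00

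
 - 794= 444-1238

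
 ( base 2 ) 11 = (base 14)3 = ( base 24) 3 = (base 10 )3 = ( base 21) 3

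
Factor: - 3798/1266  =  -3=   - 3^1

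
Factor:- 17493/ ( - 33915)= 49/95=5^(-1 )*7^2*19^(-1) 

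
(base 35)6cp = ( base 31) 83e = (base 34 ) 6P9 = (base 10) 7795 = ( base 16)1e73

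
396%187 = 22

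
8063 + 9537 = 17600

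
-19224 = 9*( - 2136)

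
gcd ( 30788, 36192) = 4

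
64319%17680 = 11279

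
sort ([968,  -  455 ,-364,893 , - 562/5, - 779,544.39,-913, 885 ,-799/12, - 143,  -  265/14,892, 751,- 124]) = [  -  913, - 779,-455, - 364, -143, - 124, - 562/5, - 799/12,-265/14,544.39,  751, 885,892,893, 968]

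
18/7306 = 9/3653= 0.00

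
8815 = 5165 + 3650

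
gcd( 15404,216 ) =4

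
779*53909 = 41995111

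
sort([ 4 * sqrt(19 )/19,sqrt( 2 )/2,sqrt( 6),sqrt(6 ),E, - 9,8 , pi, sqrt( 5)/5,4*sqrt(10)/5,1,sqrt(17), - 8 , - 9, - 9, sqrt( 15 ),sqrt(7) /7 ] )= [ - 9, - 9,-9, - 8,sqrt( 7 ) /7 , sqrt( 5)/5,  sqrt(2)/2,4 * sqrt (19)/19,1,sqrt(6 ),sqrt(6), 4*sqrt(10)/5,E, pi,sqrt(15),sqrt( 17),8]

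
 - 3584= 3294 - 6878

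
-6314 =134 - 6448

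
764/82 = 382/41 = 9.32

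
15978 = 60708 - 44730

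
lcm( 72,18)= 72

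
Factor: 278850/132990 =65/31 = 5^1*13^1*31^(  -  1)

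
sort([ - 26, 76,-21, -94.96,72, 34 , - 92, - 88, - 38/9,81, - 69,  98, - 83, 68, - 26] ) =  [ - 94.96,-92, - 88, - 83,- 69,-26, - 26, - 21, - 38/9,34 , 68, 72,76, 81, 98]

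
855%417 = 21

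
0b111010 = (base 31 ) 1r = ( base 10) 58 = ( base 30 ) 1S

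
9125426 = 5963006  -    -  3162420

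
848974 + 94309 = 943283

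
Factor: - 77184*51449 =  - 3971039616 = - 2^7*3^2*67^1 * 51449^1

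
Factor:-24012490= - 2^1* 5^1*43^1*55843^1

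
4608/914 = 2304/457 = 5.04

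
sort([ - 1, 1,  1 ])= [ - 1,1,1 ]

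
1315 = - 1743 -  - 3058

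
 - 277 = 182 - 459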